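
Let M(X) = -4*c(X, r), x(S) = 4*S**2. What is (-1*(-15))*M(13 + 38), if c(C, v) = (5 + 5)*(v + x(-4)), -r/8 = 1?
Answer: -33600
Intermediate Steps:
r = -8 (r = -8*1 = -8)
c(C, v) = 640 + 10*v (c(C, v) = (5 + 5)*(v + 4*(-4)**2) = 10*(v + 4*16) = 10*(v + 64) = 10*(64 + v) = 640 + 10*v)
M(X) = -2240 (M(X) = -4*(640 + 10*(-8)) = -4*(640 - 80) = -4*560 = -2240)
(-1*(-15))*M(13 + 38) = -1*(-15)*(-2240) = 15*(-2240) = -33600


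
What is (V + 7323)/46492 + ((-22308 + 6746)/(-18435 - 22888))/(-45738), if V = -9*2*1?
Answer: 222676704493/1417279655484 ≈ 0.15712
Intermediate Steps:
V = -18 (V = -18*1 = -18)
(V + 7323)/46492 + ((-22308 + 6746)/(-18435 - 22888))/(-45738) = (-18 + 7323)/46492 + ((-22308 + 6746)/(-18435 - 22888))/(-45738) = 7305*(1/46492) - 15562/(-41323)*(-1/45738) = 7305/46492 - 15562*(-1/41323)*(-1/45738) = 7305/46492 + (502/1333)*(-1/45738) = 7305/46492 - 251/30484377 = 222676704493/1417279655484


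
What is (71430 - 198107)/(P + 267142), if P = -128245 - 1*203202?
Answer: 126677/64305 ≈ 1.9699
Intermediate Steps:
P = -331447 (P = -128245 - 203202 = -331447)
(71430 - 198107)/(P + 267142) = (71430 - 198107)/(-331447 + 267142) = -126677/(-64305) = -126677*(-1/64305) = 126677/64305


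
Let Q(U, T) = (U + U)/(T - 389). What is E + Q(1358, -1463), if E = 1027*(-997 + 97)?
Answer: -427951579/463 ≈ -9.2430e+5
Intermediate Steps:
Q(U, T) = 2*U/(-389 + T) (Q(U, T) = (2*U)/(-389 + T) = 2*U/(-389 + T))
E = -924300 (E = 1027*(-900) = -924300)
E + Q(1358, -1463) = -924300 + 2*1358/(-389 - 1463) = -924300 + 2*1358/(-1852) = -924300 + 2*1358*(-1/1852) = -924300 - 679/463 = -427951579/463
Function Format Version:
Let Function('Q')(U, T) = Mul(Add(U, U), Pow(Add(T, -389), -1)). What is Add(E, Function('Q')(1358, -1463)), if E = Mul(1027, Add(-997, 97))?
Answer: Rational(-427951579, 463) ≈ -9.2430e+5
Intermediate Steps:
Function('Q')(U, T) = Mul(2, U, Pow(Add(-389, T), -1)) (Function('Q')(U, T) = Mul(Mul(2, U), Pow(Add(-389, T), -1)) = Mul(2, U, Pow(Add(-389, T), -1)))
E = -924300 (E = Mul(1027, -900) = -924300)
Add(E, Function('Q')(1358, -1463)) = Add(-924300, Mul(2, 1358, Pow(Add(-389, -1463), -1))) = Add(-924300, Mul(2, 1358, Pow(-1852, -1))) = Add(-924300, Mul(2, 1358, Rational(-1, 1852))) = Add(-924300, Rational(-679, 463)) = Rational(-427951579, 463)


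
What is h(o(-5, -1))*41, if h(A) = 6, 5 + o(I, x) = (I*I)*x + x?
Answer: 246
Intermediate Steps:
o(I, x) = -5 + x + x*I² (o(I, x) = -5 + ((I*I)*x + x) = -5 + (I²*x + x) = -5 + (x*I² + x) = -5 + (x + x*I²) = -5 + x + x*I²)
h(o(-5, -1))*41 = 6*41 = 246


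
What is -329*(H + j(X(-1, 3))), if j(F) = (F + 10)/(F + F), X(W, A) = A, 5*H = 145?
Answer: -61523/6 ≈ -10254.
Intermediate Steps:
H = 29 (H = (⅕)*145 = 29)
j(F) = (10 + F)/(2*F) (j(F) = (10 + F)/((2*F)) = (10 + F)*(1/(2*F)) = (10 + F)/(2*F))
-329*(H + j(X(-1, 3))) = -329*(29 + (½)*(10 + 3)/3) = -329*(29 + (½)*(⅓)*13) = -329*(29 + 13/6) = -329*187/6 = -61523/6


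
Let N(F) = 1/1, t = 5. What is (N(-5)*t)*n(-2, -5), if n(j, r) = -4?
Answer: -20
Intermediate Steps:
N(F) = 1
(N(-5)*t)*n(-2, -5) = (1*5)*(-4) = 5*(-4) = -20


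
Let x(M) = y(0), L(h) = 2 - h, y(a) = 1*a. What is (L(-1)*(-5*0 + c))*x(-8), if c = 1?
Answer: 0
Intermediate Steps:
y(a) = a
x(M) = 0
(L(-1)*(-5*0 + c))*x(-8) = ((2 - 1*(-1))*(-5*0 + 1))*0 = ((2 + 1)*(0 + 1))*0 = (3*1)*0 = 3*0 = 0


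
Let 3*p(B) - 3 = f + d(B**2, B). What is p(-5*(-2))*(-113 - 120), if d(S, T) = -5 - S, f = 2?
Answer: 23300/3 ≈ 7766.7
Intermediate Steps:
p(B) = -B**2/3 (p(B) = 1 + (2 + (-5 - B**2))/3 = 1 + (-3 - B**2)/3 = 1 + (-1 - B**2/3) = -B**2/3)
p(-5*(-2))*(-113 - 120) = (-(-5*(-2))**2/3)*(-113 - 120) = -1/3*10**2*(-233) = -1/3*100*(-233) = -100/3*(-233) = 23300/3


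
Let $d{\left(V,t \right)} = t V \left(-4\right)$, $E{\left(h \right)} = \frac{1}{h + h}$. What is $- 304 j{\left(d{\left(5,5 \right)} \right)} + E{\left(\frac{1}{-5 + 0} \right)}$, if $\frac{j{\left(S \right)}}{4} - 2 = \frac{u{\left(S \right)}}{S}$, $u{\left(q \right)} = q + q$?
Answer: $- \frac{9733}{2} \approx -4866.5$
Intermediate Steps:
$u{\left(q \right)} = 2 q$
$E{\left(h \right)} = \frac{1}{2 h}$
$d{\left(V,t \right)} = - 4 V t$ ($d{\left(V,t \right)} = V t \left(-4\right) = - 4 V t$)
$j{\left(S \right)} = 16$ ($j{\left(S \right)} = 8 + 4 \frac{2 S}{S} = 8 + 4 \cdot 2 = 8 + 8 = 16$)
$- 304 j{\left(d{\left(5,5 \right)} \right)} + E{\left(\frac{1}{-5 + 0} \right)} = \left(-304\right) 16 + \frac{1}{2 \frac{1}{-5 + 0}} = -4864 + \frac{1}{2 \frac{1}{-5}} = -4864 + \frac{1}{2 \left(- \frac{1}{5}\right)} = -4864 + \frac{1}{2} \left(-5\right) = -4864 - \frac{5}{2} = - \frac{9733}{2}$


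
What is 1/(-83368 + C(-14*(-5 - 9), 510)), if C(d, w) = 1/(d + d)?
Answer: -392/32680255 ≈ -1.1995e-5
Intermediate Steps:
C(d, w) = 1/(2*d)
1/(-83368 + C(-14*(-5 - 9), 510)) = 1/(-83368 + 1/(2*((-14*(-5 - 9))))) = 1/(-83368 + 1/(2*((-14*(-14))))) = 1/(-83368 + (1/2)/196) = 1/(-83368 + (1/2)*(1/196)) = 1/(-83368 + 1/392) = 1/(-32680255/392) = -392/32680255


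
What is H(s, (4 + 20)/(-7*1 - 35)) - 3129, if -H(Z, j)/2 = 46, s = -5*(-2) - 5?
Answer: -3221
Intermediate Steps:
s = 5 (s = 10 - 5 = 5)
H(Z, j) = -92 (H(Z, j) = -2*46 = -92)
H(s, (4 + 20)/(-7*1 - 35)) - 3129 = -92 - 3129 = -3221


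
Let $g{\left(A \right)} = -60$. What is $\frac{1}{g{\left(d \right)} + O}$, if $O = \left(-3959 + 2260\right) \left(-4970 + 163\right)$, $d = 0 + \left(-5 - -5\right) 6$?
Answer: $\frac{1}{8167033} \approx 1.2244 \cdot 10^{-7}$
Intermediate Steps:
$d = 0$ ($d = 0 + \left(-5 + 5\right) 6 = 0 + 0 \cdot 6 = 0 + 0 = 0$)
$O = 8167093$ ($O = \left(-1699\right) \left(-4807\right) = 8167093$)
$\frac{1}{g{\left(d \right)} + O} = \frac{1}{-60 + 8167093} = \frac{1}{8167033}$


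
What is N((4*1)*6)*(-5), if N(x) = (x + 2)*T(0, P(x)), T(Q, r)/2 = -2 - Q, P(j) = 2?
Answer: 520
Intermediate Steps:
T(Q, r) = -4 - 2*Q (T(Q, r) = 2*(-2 - Q) = -4 - 2*Q)
N(x) = -8 - 4*x (N(x) = (x + 2)*(-4 - 2*0) = (2 + x)*(-4 + 0) = (2 + x)*(-4) = -8 - 4*x)
N((4*1)*6)*(-5) = (-8 - 4*4*1*6)*(-5) = (-8 - 16*6)*(-5) = (-8 - 4*24)*(-5) = (-8 - 96)*(-5) = -104*(-5) = 520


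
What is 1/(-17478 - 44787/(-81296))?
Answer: -81296/1420846701 ≈ -5.7217e-5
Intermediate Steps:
1/(-17478 - 44787/(-81296)) = 1/(-17478 - 44787*(-1/81296)) = 1/(-17478 + 44787/81296) = 1/(-1420846701/81296) = -81296/1420846701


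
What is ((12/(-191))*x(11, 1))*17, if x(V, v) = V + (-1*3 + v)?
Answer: -1836/191 ≈ -9.6126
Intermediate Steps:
x(V, v) = -3 + V + v (x(V, v) = V + (-3 + v) = -3 + V + v)
((12/(-191))*x(11, 1))*17 = ((12/(-191))*(-3 + 11 + 1))*17 = ((12*(-1/191))*9)*17 = -12/191*9*17 = -108/191*17 = -1836/191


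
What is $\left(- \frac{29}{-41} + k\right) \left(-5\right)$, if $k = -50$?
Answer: $\frac{10105}{41} \approx 246.46$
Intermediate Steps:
$\left(- \frac{29}{-41} + k\right) \left(-5\right) = \left(- \frac{29}{-41} - 50\right) \left(-5\right) = \left(\left(-29\right) \left(- \frac{1}{41}\right) - 50\right) \left(-5\right) = \left(\frac{29}{41} - 50\right) \left(-5\right) = \left(- \frac{2021}{41}\right) \left(-5\right) = \frac{10105}{41}$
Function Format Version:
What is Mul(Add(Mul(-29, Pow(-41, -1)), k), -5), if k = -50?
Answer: Rational(10105, 41) ≈ 246.46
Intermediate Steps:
Mul(Add(Mul(-29, Pow(-41, -1)), k), -5) = Mul(Add(Mul(-29, Pow(-41, -1)), -50), -5) = Mul(Add(Mul(-29, Rational(-1, 41)), -50), -5) = Mul(Add(Rational(29, 41), -50), -5) = Mul(Rational(-2021, 41), -5) = Rational(10105, 41)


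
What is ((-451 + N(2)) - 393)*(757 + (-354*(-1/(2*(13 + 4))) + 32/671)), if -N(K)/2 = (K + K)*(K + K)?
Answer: -7668863160/11407 ≈ -6.7229e+5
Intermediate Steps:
N(K) = -8*K**2 (N(K) = -2*(K + K)*(K + K) = -2*2*K*2*K = -8*K**2)
((-451 + N(2)) - 393)*(757 + (-354*(-1/(2*(13 + 4))) + 32/671)) = ((-451 - 8*2**2) - 393)*(757 + (-354*(-1/(2*(13 + 4))) + 32/671)) = ((-451 - 8*4) - 393)*(757 + (-354/(17*(-2)) + 32*(1/671))) = ((-451 - 32) - 393)*(757 + (-354/(-34) + 32/671)) = (-483 - 393)*(757 + (-354*(-1/34) + 32/671)) = -876*(757 + (177/17 + 32/671)) = -876*(757 + 119311/11407) = -876*8754410/11407 = -7668863160/11407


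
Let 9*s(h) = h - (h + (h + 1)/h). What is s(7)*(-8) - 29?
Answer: -1763/63 ≈ -27.984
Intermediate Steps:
s(h) = -(1 + h)/(9*h) (s(h) = (h - (h + (h + 1)/h))/9 = (h - (h + (1 + h)/h))/9 = (h + (-h - (1 + h)/h))/9 = (-(1 + h)/h)/9 = -(1 + h)/(9*h))
s(7)*(-8) - 29 = ((⅑)*(-1 - 1*7)/7)*(-8) - 29 = ((⅑)*(⅐)*(-1 - 7))*(-8) - 29 = ((⅑)*(⅐)*(-8))*(-8) - 29 = -8/63*(-8) - 29 = 64/63 - 29 = -1763/63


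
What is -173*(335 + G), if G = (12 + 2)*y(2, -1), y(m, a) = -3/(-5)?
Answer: -297041/5 ≈ -59408.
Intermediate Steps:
y(m, a) = ⅗ (y(m, a) = -3*(-⅕) = ⅗)
G = 42/5 (G = (12 + 2)*(⅗) = 14*(⅗) = 42/5 ≈ 8.4000)
-173*(335 + G) = -173*(335 + 42/5) = -173*1717/5 = -297041/5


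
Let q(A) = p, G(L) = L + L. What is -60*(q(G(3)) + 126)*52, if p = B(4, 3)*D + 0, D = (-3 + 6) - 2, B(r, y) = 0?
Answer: -393120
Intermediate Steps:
D = 1 (D = 3 - 2 = 1)
G(L) = 2*L
p = 0 (p = 0*1 + 0 = 0 + 0 = 0)
q(A) = 0
-60*(q(G(3)) + 126)*52 = -60*(0 + 126)*52 = -7560*52 = -60*6552 = -393120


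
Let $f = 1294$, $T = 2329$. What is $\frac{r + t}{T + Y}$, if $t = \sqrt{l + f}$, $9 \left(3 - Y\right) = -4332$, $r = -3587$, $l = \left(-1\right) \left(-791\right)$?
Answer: $- \frac{51}{40} + \frac{3 \sqrt{2085}}{8440} \approx -1.2588$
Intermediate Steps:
$l = 791$
$Y = \frac{1453}{3}$ ($Y = 3 - - \frac{1444}{3} = 3 + \frac{1444}{3} = \frac{1453}{3} \approx 484.33$)
$t = \sqrt{2085}$ ($t = \sqrt{791 + 1294} = \sqrt{2085} \approx 45.662$)
$\frac{r + t}{T + Y} = \frac{-3587 + \sqrt{2085}}{2329 + \frac{1453}{3}} = \frac{-3587 + \sqrt{2085}}{\frac{8440}{3}} = \left(-3587 + \sqrt{2085}\right) \frac{3}{8440} = - \frac{51}{40} + \frac{3 \sqrt{2085}}{8440}$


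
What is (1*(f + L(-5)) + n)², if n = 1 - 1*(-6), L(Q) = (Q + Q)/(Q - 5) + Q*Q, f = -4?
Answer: 841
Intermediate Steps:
L(Q) = Q² + 2*Q/(-5 + Q) (L(Q) = (2*Q)/(-5 + Q) + Q² = 2*Q/(-5 + Q) + Q² = Q² + 2*Q/(-5 + Q))
n = 7 (n = 1 + 6 = 7)
(1*(f + L(-5)) + n)² = (1*(-4 - 5*(2 + (-5)² - 5*(-5))/(-5 - 5)) + 7)² = (1*(-4 - 5*(2 + 25 + 25)/(-10)) + 7)² = (1*(-4 - 5*(-⅒)*52) + 7)² = (1*(-4 + 26) + 7)² = (1*22 + 7)² = (22 + 7)² = 29² = 841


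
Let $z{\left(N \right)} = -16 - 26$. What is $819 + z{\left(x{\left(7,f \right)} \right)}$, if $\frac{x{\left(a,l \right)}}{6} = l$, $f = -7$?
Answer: $777$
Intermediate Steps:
$x{\left(a,l \right)} = 6 l$
$z{\left(N \right)} = -42$
$819 + z{\left(x{\left(7,f \right)} \right)} = 819 - 42 = 777$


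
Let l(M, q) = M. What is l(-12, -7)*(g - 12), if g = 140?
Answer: -1536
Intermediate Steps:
l(-12, -7)*(g - 12) = -12*(140 - 12) = -12*128 = -1536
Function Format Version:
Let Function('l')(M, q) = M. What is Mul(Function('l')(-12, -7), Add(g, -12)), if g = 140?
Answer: -1536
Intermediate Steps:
Mul(Function('l')(-12, -7), Add(g, -12)) = Mul(-12, Add(140, -12)) = Mul(-12, 128) = -1536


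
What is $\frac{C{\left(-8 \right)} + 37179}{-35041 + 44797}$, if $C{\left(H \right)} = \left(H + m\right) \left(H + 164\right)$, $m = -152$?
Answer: $\frac{4073}{3252} \approx 1.2525$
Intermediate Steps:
$C{\left(H \right)} = \left(-152 + H\right) \left(164 + H\right)$ ($C{\left(H \right)} = \left(H - 152\right) \left(H + 164\right) = \left(-152 + H\right) \left(164 + H\right)$)
$\frac{C{\left(-8 \right)} + 37179}{-35041 + 44797} = \frac{\left(-24928 + \left(-8\right)^{2} + 12 \left(-8\right)\right) + 37179}{-35041 + 44797} = \frac{\left(-24928 + 64 - 96\right) + 37179}{9756} = \left(-24960 + 37179\right) \frac{1}{9756} = 12219 \cdot \frac{1}{9756} = \frac{4073}{3252}$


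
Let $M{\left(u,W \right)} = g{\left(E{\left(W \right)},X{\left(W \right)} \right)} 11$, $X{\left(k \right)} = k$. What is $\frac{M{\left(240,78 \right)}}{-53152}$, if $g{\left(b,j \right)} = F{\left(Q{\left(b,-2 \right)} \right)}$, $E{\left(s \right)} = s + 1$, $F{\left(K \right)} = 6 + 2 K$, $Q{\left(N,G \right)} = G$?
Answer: $- \frac{1}{2416} \approx -0.00041391$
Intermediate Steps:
$E{\left(s \right)} = 1 + s$
$g{\left(b,j \right)} = 2$ ($g{\left(b,j \right)} = 6 + 2 \left(-2\right) = 6 - 4 = 2$)
$M{\left(u,W \right)} = 22$ ($M{\left(u,W \right)} = 2 \cdot 11 = 22$)
$\frac{M{\left(240,78 \right)}}{-53152} = \frac{22}{-53152} = 22 \left(- \frac{1}{53152}\right) = - \frac{1}{2416}$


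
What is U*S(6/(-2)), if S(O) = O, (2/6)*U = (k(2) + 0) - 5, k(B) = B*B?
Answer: 9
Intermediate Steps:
k(B) = B²
U = -3 (U = 3*((2² + 0) - 5) = 3*((4 + 0) - 5) = 3*(4 - 5) = 3*(-1) = -3)
U*S(6/(-2)) = -18/(-2) = -18*(-1)/2 = -3*(-3) = 9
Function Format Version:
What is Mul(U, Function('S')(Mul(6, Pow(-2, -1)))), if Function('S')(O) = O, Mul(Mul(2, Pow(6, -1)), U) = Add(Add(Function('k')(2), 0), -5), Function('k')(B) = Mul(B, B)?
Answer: 9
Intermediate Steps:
Function('k')(B) = Pow(B, 2)
U = -3 (U = Mul(3, Add(Add(Pow(2, 2), 0), -5)) = Mul(3, Add(Add(4, 0), -5)) = Mul(3, Add(4, -5)) = Mul(3, -1) = -3)
Mul(U, Function('S')(Mul(6, Pow(-2, -1)))) = Mul(-3, Mul(6, Pow(-2, -1))) = Mul(-3, Mul(6, Rational(-1, 2))) = Mul(-3, -3) = 9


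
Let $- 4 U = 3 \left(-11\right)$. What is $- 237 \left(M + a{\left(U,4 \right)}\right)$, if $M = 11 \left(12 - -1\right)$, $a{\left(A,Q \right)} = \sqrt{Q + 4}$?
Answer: $-33891 - 474 \sqrt{2} \approx -34561.0$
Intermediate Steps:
$U = \frac{33}{4}$ ($U = - \frac{3 \left(-11\right)}{4} = \left(- \frac{1}{4}\right) \left(-33\right) = \frac{33}{4} \approx 8.25$)
$a{\left(A,Q \right)} = \sqrt{4 + Q}$
$M = 143$ ($M = 11 \left(12 + 1\right) = 11 \cdot 13 = 143$)
$- 237 \left(M + a{\left(U,4 \right)}\right) = - 237 \left(143 + \sqrt{4 + 4}\right) = - 237 \left(143 + \sqrt{8}\right) = - 237 \left(143 + 2 \sqrt{2}\right) = -33891 - 474 \sqrt{2}$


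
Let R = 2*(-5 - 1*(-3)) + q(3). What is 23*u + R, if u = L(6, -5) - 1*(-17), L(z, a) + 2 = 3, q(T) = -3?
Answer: 407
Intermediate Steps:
L(z, a) = 1 (L(z, a) = -2 + 3 = 1)
u = 18 (u = 1 - 1*(-17) = 1 + 17 = 18)
R = -7 (R = 2*(-5 - 1*(-3)) - 3 = 2*(-5 + 3) - 3 = 2*(-2) - 3 = -4 - 3 = -7)
23*u + R = 23*18 - 7 = 414 - 7 = 407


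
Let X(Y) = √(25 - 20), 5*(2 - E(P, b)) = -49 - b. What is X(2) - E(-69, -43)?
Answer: -16/5 + √5 ≈ -0.96393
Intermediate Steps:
E(P, b) = 59/5 + b/5 (E(P, b) = 2 - (-49 - b)/5 = 2 + (49/5 + b/5) = 59/5 + b/5)
X(Y) = √5
X(2) - E(-69, -43) = √5 - (59/5 + (⅕)*(-43)) = √5 - (59/5 - 43/5) = √5 - 1*16/5 = √5 - 16/5 = -16/5 + √5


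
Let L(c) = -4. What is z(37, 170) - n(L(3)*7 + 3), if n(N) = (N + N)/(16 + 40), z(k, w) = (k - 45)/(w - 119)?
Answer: 1051/1428 ≈ 0.73599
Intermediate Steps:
z(k, w) = (-45 + k)/(-119 + w)
n(N) = N/28 (n(N) = (2*N)/56 = (2*N)*(1/56) = N/28)
z(37, 170) - n(L(3)*7 + 3) = (-45 + 37)/(-119 + 170) - (-4*7 + 3)/28 = -8/51 - (-28 + 3)/28 = (1/51)*(-8) - (-25)/28 = -8/51 - 1*(-25/28) = -8/51 + 25/28 = 1051/1428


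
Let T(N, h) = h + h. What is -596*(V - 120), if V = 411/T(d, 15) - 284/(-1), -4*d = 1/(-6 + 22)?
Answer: -529546/5 ≈ -1.0591e+5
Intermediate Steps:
d = -1/64 (d = -1/(4*(-6 + 22)) = -¼/16 = -¼*1/16 = -1/64 ≈ -0.015625)
T(N, h) = 2*h
V = 2977/10 (V = 411/((2*15)) - 284/(-1) = 411/30 - 284*(-1) = 411*(1/30) + 284 = 137/10 + 284 = 2977/10 ≈ 297.70)
-596*(V - 120) = -596*(2977/10 - 120) = -596*1777/10 = -529546/5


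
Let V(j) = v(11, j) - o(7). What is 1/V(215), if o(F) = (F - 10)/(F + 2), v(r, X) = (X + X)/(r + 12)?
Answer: 69/1313 ≈ 0.052551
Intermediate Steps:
v(r, X) = 2*X/(12 + r) (v(r, X) = (2*X)/(12 + r) = 2*X/(12 + r))
o(F) = (-10 + F)/(2 + F)
V(j) = ⅓ + 2*j/23 (V(j) = 2*j/(12 + 11) - (-10 + 7)/(2 + 7) = 2*j/23 - (-3)/9 = 2*j*(1/23) - (-3)/9 = 2*j/23 - 1*(-⅓) = 2*j/23 + ⅓ = ⅓ + 2*j/23)
1/V(215) = 1/(⅓ + (2/23)*215) = 1/(⅓ + 430/23) = 1/(1313/69) = 69/1313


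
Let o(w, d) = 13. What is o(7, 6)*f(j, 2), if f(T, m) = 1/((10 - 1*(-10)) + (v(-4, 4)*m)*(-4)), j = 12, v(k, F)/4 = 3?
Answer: -13/76 ≈ -0.17105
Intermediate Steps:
v(k, F) = 12 (v(k, F) = 4*3 = 12)
f(T, m) = 1/(20 - 48*m) (f(T, m) = 1/((10 - 1*(-10)) + (12*m)*(-4)) = 1/((10 + 10) - 48*m) = 1/(20 - 48*m))
o(7, 6)*f(j, 2) = 13*(-1/(-20 + 48*2)) = 13*(-1/(-20 + 96)) = 13*(-1/76) = -13/76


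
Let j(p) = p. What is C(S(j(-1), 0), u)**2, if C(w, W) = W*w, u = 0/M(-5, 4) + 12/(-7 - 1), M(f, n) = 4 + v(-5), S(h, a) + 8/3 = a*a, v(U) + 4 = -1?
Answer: 16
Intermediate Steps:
v(U) = -5 (v(U) = -4 - 1 = -5)
S(h, a) = -8/3 + a**2 (S(h, a) = -8/3 + a*a = -8/3 + a**2)
M(f, n) = -1 (M(f, n) = 4 - 5 = -1)
u = -3/2 (u = 0/(-1) + 12/(-7 - 1) = 0*(-1) + 12/(-8) = 0 + 12*(-1/8) = 0 - 3/2 = -3/2 ≈ -1.5000)
C(S(j(-1), 0), u)**2 = (-3*(-8/3 + 0**2)/2)**2 = (-3*(-8/3 + 0)/2)**2 = (-3/2*(-8/3))**2 = 4**2 = 16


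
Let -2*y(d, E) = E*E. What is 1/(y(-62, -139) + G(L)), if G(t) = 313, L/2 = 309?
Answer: -2/18695 ≈ -0.00010698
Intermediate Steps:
y(d, E) = -E**2/2 (y(d, E) = -E*E/2 = -E**2/2)
L = 618 (L = 2*309 = 618)
1/(y(-62, -139) + G(L)) = 1/(-1/2*(-139)**2 + 313) = 1/(-1/2*19321 + 313) = 1/(-19321/2 + 313) = 1/(-18695/2) = -2/18695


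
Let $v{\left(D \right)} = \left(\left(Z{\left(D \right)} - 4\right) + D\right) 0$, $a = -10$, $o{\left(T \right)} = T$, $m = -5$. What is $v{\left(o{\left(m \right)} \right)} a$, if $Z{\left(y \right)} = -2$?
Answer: $0$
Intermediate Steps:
$v{\left(D \right)} = 0$ ($v{\left(D \right)} = \left(\left(-2 - 4\right) + D\right) 0 = \left(-6 + D\right) 0 = 0$)
$v{\left(o{\left(m \right)} \right)} a = 0 \left(-10\right) = 0$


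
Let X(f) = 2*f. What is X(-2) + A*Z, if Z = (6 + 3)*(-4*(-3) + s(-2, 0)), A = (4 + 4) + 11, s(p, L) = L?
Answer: 2048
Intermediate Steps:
A = 19 (A = 8 + 11 = 19)
Z = 108 (Z = (6 + 3)*(-4*(-3) + 0) = 9*(12 + 0) = 9*12 = 108)
X(-2) + A*Z = 2*(-2) + 19*108 = -4 + 2052 = 2048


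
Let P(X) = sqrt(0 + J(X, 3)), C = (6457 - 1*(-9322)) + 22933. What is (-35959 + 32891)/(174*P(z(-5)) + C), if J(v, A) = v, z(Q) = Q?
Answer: -9897368/124897527 + 44486*I*sqrt(5)/124897527 ≈ -0.079244 + 0.00079644*I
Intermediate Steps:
C = 38712 (C = (6457 + 9322) + 22933 = 15779 + 22933 = 38712)
P(X) = sqrt(X) (P(X) = sqrt(0 + X) = sqrt(X))
(-35959 + 32891)/(174*P(z(-5)) + C) = (-35959 + 32891)/(174*sqrt(-5) + 38712) = -3068/(174*(I*sqrt(5)) + 38712) = -3068/(174*I*sqrt(5) + 38712) = -3068/(38712 + 174*I*sqrt(5))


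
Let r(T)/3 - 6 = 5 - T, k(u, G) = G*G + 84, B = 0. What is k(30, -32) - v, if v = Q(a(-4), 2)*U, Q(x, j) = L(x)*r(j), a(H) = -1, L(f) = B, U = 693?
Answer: 1108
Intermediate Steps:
k(u, G) = 84 + G² (k(u, G) = G² + 84 = 84 + G²)
r(T) = 33 - 3*T (r(T) = 18 + 3*(5 - T) = 18 + (15 - 3*T) = 33 - 3*T)
L(f) = 0
Q(x, j) = 0 (Q(x, j) = 0*(33 - 3*j) = 0)
v = 0 (v = 0*693 = 0)
k(30, -32) - v = (84 + (-32)²) - 1*0 = (84 + 1024) + 0 = 1108 + 0 = 1108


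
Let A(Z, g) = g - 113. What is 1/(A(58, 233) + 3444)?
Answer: 1/3564 ≈ 0.00028058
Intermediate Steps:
A(Z, g) = -113 + g
1/(A(58, 233) + 3444) = 1/((-113 + 233) + 3444) = 1/(120 + 3444) = 1/3564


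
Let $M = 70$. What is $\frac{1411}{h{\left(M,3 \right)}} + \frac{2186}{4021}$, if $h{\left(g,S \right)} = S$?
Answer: $\frac{5680189}{12063} \approx 470.88$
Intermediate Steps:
$\frac{1411}{h{\left(M,3 \right)}} + \frac{2186}{4021} = \frac{1411}{3} + \frac{2186}{4021} = \frac{5680189}{12063}$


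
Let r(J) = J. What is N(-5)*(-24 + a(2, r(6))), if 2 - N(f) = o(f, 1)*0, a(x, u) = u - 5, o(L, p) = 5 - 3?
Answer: -46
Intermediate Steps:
o(L, p) = 2
a(x, u) = -5 + u
N(f) = 2 (N(f) = 2 - 2*0 = 2 - 1*0 = 2 + 0 = 2)
N(-5)*(-24 + a(2, r(6))) = 2*(-24 + (-5 + 6)) = 2*(-24 + 1) = 2*(-23) = -46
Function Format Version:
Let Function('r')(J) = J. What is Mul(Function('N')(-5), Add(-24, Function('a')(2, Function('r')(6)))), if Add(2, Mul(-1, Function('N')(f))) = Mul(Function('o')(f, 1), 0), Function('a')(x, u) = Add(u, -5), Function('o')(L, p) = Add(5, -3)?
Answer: -46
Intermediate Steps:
Function('o')(L, p) = 2
Function('a')(x, u) = Add(-5, u)
Function('N')(f) = 2 (Function('N')(f) = Add(2, Mul(-1, Mul(2, 0))) = Add(2, Mul(-1, 0)) = Add(2, 0) = 2)
Mul(Function('N')(-5), Add(-24, Function('a')(2, Function('r')(6)))) = Mul(2, Add(-24, Add(-5, 6))) = Mul(2, Add(-24, 1)) = Mul(2, -23) = -46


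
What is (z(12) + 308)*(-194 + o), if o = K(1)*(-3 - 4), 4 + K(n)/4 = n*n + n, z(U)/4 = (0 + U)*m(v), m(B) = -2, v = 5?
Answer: -29256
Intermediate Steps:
z(U) = -8*U (z(U) = 4*((0 + U)*(-2)) = 4*(U*(-2)) = 4*(-2*U) = -8*U)
K(n) = -16 + 4*n + 4*n² (K(n) = -16 + 4*(n*n + n) = -16 + 4*(n² + n) = -16 + 4*(n + n²) = -16 + (4*n + 4*n²) = -16 + 4*n + 4*n²)
o = 56 (o = (-16 + 4*1 + 4*1²)*(-3 - 4) = (-16 + 4 + 4*1)*(-7) = (-16 + 4 + 4)*(-7) = -8*(-7) = 56)
(z(12) + 308)*(-194 + o) = (-8*12 + 308)*(-194 + 56) = (-96 + 308)*(-138) = 212*(-138) = -29256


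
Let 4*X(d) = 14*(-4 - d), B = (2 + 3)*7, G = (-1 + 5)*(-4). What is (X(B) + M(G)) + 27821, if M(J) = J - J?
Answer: 55369/2 ≈ 27685.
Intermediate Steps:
G = -16 (G = 4*(-4) = -16)
M(J) = 0
B = 35 (B = 5*7 = 35)
X(d) = -14 - 7*d/2 (X(d) = (14*(-4 - d))/4 = (-56 - 14*d)/4 = -14 - 7*d/2)
(X(B) + M(G)) + 27821 = ((-14 - 7/2*35) + 0) + 27821 = ((-14 - 245/2) + 0) + 27821 = (-273/2 + 0) + 27821 = -273/2 + 27821 = 55369/2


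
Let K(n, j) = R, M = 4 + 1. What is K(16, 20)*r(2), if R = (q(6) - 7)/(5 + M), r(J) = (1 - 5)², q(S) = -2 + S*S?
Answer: 216/5 ≈ 43.200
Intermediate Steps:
q(S) = -2 + S²
M = 5
r(J) = 16 (r(J) = (-4)² = 16)
R = 27/10 (R = ((-2 + 6²) - 7)/(5 + 5) = ((-2 + 36) - 7)/10 = (34 - 7)*(⅒) = 27*(⅒) = 27/10 ≈ 2.7000)
K(n, j) = 27/10
K(16, 20)*r(2) = (27/10)*16 = 216/5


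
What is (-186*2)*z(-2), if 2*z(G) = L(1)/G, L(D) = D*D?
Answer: 93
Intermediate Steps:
L(D) = D²
z(G) = 1/(2*G) (z(G) = (1²/G)/2 = (1/G)/2 = 1/(2*G))
(-186*2)*z(-2) = (-186*2)*((½)/(-2)) = (-31*12)*((½)*(-½)) = -372*(-¼) = 93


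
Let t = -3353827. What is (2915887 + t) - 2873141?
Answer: -3311081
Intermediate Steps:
(2915887 + t) - 2873141 = (2915887 - 3353827) - 2873141 = -437940 - 2873141 = -3311081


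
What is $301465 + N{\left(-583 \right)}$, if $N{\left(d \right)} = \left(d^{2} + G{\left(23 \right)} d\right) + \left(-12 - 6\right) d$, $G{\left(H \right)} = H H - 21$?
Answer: $355684$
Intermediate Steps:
$G{\left(H \right)} = -21 + H^{2}$ ($G{\left(H \right)} = H^{2} - 21 = -21 + H^{2}$)
$N{\left(d \right)} = d^{2} + 490 d$ ($N{\left(d \right)} = \left(d^{2} + \left(-21 + 23^{2}\right) d\right) + \left(-12 - 6\right) d = \left(d^{2} + \left(-21 + 529\right) d\right) - 18 d = \left(d^{2} + 508 d\right) - 18 d = d^{2} + 490 d$)
$301465 + N{\left(-583 \right)} = 301465 - 583 \left(490 - 583\right) = 301465 - -54219 = 301465 + 54219 = 355684$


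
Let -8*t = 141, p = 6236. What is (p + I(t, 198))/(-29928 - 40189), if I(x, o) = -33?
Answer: -6203/70117 ≈ -0.088466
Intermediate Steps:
t = -141/8 (t = -1/8*141 = -141/8 ≈ -17.625)
(p + I(t, 198))/(-29928 - 40189) = (6236 - 33)/(-29928 - 40189) = 6203/(-70117) = 6203*(-1/70117) = -6203/70117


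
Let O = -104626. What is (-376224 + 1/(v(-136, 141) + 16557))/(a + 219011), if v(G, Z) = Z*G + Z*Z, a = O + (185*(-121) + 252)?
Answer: -6494378687/1592454024 ≈ -4.0782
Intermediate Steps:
a = -126759 (a = -104626 + (185*(-121) + 252) = -104626 + (-22385 + 252) = -104626 - 22133 = -126759)
v(G, Z) = Z² + G*Z (v(G, Z) = G*Z + Z² = Z² + G*Z)
(-376224 + 1/(v(-136, 141) + 16557))/(a + 219011) = (-376224 + 1/(141*(-136 + 141) + 16557))/(-126759 + 219011) = (-376224 + 1/(141*5 + 16557))/92252 = (-376224 + 1/(705 + 16557))*(1/92252) = (-376224 + 1/17262)*(1/92252) = -6494378687/17262*1/92252 = -6494378687/1592454024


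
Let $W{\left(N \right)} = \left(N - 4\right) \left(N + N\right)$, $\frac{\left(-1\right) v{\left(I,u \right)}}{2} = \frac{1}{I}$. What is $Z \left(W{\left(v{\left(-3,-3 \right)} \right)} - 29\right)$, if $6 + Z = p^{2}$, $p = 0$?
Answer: $\frac{602}{3} \approx 200.67$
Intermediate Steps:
$v{\left(I,u \right)} = - \frac{2}{I}$
$W{\left(N \right)} = 2 N \left(-4 + N\right)$ ($W{\left(N \right)} = \left(-4 + N\right) 2 N = 2 N \left(-4 + N\right)$)
$Z = -6$ ($Z = -6 + 0^{2} = -6 + 0 = -6$)
$Z \left(W{\left(v{\left(-3,-3 \right)} \right)} - 29\right) = - 6 \left(2 \left(- \frac{2}{-3}\right) \left(-4 - \frac{2}{-3}\right) - 29\right) = - 6 \left(2 \left(\left(-2\right) \left(- \frac{1}{3}\right)\right) \left(-4 - - \frac{2}{3}\right) - 29\right) = - 6 \left(2 \cdot \frac{2}{3} \left(-4 + \frac{2}{3}\right) - 29\right) = - 6 \left(2 \cdot \frac{2}{3} \left(- \frac{10}{3}\right) - 29\right) = - 6 \left(- \frac{40}{9} - 29\right) = \left(-6\right) \left(- \frac{301}{9}\right) = \frac{602}{3}$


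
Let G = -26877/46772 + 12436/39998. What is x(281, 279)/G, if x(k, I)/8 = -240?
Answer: 1795954997760/246684827 ≈ 7280.4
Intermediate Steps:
x(k, I) = -1920 (x(k, I) = 8*(-240) = -1920)
G = -246684827/935393228 (G = -26877*1/46772 + 12436*(1/39998) = -26877/46772 + 6218/19999 = -246684827/935393228 ≈ -0.26372)
x(281, 279)/G = -1920/(-246684827/935393228) = -1920*(-935393228/246684827) = 1795954997760/246684827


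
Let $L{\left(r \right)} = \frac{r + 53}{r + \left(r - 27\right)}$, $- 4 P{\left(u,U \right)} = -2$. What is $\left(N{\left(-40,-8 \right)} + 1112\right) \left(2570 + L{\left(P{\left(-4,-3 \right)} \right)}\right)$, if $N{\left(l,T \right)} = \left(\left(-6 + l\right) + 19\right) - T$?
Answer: $\frac{145951569}{52} \approx 2.8068 \cdot 10^{6}$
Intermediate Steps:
$P{\left(u,U \right)} = \frac{1}{2}$ ($P{\left(u,U \right)} = \left(- \frac{1}{4}\right) \left(-2\right) = \frac{1}{2}$)
$N{\left(l,T \right)} = 13 + l - T$ ($N{\left(l,T \right)} = \left(13 + l\right) - T = 13 + l - T$)
$L{\left(r \right)} = \frac{53 + r}{-27 + 2 r}$ ($L{\left(r \right)} = \frac{53 + r}{r + \left(r - 27\right)} = \frac{53 + r}{r + \left(-27 + r\right)} = \frac{53 + r}{-27 + 2 r}$)
$\left(N{\left(-40,-8 \right)} + 1112\right) \left(2570 + L{\left(P{\left(-4,-3 \right)} \right)}\right) = \left(\left(13 - 40 - -8\right) + 1112\right) \left(2570 + \frac{53 + \frac{1}{2}}{-27 + 2 \cdot \frac{1}{2}}\right) = \left(\left(13 - 40 + 8\right) + 1112\right) \left(2570 + \frac{1}{-27 + 1} \cdot \frac{107}{2}\right) = \left(-19 + 1112\right) \left(2570 + \frac{1}{-26} \cdot \frac{107}{2}\right) = 1093 \left(2570 - \frac{107}{52}\right) = 1093 \cdot \frac{133533}{52} = \frac{145951569}{52}$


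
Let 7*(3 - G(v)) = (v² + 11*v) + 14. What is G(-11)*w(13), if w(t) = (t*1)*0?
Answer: 0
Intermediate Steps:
w(t) = 0 (w(t) = t*0 = 0)
G(v) = 1 - 11*v/7 - v²/7 (G(v) = 3 - ((v² + 11*v) + 14)/7 = 3 - (14 + v² + 11*v)/7 = 3 + (-2 - 11*v/7 - v²/7) = 1 - 11*v/7 - v²/7)
G(-11)*w(13) = (1 - 11/7*(-11) - ⅐*(-11)²)*0 = (1 + 121/7 - ⅐*121)*0 = (1 + 121/7 - 121/7)*0 = 1*0 = 0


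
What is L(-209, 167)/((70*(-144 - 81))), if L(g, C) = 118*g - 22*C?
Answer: 2024/1125 ≈ 1.7991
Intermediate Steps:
L(g, C) = -22*C + 118*g
L(-209, 167)/((70*(-144 - 81))) = (-22*167 + 118*(-209))/((70*(-144 - 81))) = (-3674 - 24662)/((70*(-225))) = -28336/(-15750) = -28336*(-1/15750) = 2024/1125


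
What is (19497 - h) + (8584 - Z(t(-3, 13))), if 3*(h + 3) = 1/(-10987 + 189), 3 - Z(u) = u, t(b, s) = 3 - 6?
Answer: 909558733/32394 ≈ 28078.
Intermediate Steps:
t(b, s) = -3
Z(u) = 3 - u
h = -97183/32394 (h = -3 + 1/(3*(-10987 + 189)) = -3 + (⅓)/(-10798) = -3 + (⅓)*(-1/10798) = -3 - 1/32394 = -97183/32394 ≈ -3.0000)
(19497 - h) + (8584 - Z(t(-3, 13))) = (19497 - 1*(-97183/32394)) + (8584 - (3 - 1*(-3))) = (19497 + 97183/32394) + (8584 - (3 + 3)) = 631683001/32394 + (8584 - 1*6) = 631683001/32394 + (8584 - 6) = 631683001/32394 + 8578 = 909558733/32394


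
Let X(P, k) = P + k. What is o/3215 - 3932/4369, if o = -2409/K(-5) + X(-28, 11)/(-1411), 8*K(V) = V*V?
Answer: -33219301819/29146145125 ≈ -1.1397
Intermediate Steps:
K(V) = V**2/8 (K(V) = (V*V)/8 = V**2/8)
o = -1599551/2075 (o = -2409/((1/8)*(-5)**2) + (-28 + 11)/(-1411) = -2409/((1/8)*25) - 17*(-1/1411) = -2409/25/8 + 1/83 = -2409*8/25 + 1/83 = -19272/25 + 1/83 = -1599551/2075 ≈ -770.87)
o/3215 - 3932/4369 = -1599551/2075/3215 - 3932/4369 = -1599551/2075*1/3215 - 3932*1/4369 = -1599551/6671125 - 3932/4369 = -33219301819/29146145125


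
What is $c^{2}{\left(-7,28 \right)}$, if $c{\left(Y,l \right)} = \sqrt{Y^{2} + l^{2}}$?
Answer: $833$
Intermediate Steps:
$c^{2}{\left(-7,28 \right)} = \left(\sqrt{\left(-7\right)^{2} + 28^{2}}\right)^{2} = \left(\sqrt{49 + 784}\right)^{2} = \left(\sqrt{833}\right)^{2} = \left(7 \sqrt{17}\right)^{2} = 833$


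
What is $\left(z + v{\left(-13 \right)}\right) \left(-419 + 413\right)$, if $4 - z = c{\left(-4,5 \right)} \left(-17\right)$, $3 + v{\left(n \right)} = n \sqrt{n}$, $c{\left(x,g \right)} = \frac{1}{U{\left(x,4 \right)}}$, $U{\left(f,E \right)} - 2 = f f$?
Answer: $- \frac{35}{3} + 78 i \sqrt{13} \approx -11.667 + 281.23 i$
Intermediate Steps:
$U{\left(f,E \right)} = 2 + f^{2}$ ($U{\left(f,E \right)} = 2 + f f = 2 + f^{2}$)
$c{\left(x,g \right)} = \frac{1}{2 + x^{2}}$
$v{\left(n \right)} = -3 + n^{\frac{3}{2}}$ ($v{\left(n \right)} = -3 + n \sqrt{n} = -3 + n^{\frac{3}{2}}$)
$z = \frac{89}{18}$ ($z = 4 - \frac{1}{2 + \left(-4\right)^{2}} \left(-17\right) = 4 - \frac{1}{2 + 16} \left(-17\right) = 4 - \frac{1}{18} \left(-17\right) = 4 - - \frac{17}{18} = 4 + \frac{17}{18} = \frac{89}{18} \approx 4.9444$)
$\left(z + v{\left(-13 \right)}\right) \left(-419 + 413\right) = \left(\frac{89}{18} - \left(3 - \left(-13\right)^{\frac{3}{2}}\right)\right) \left(-419 + 413\right) = \left(\frac{89}{18} - \left(3 + 13 i \sqrt{13}\right)\right) \left(-6\right) = \left(\frac{35}{18} - 13 i \sqrt{13}\right) \left(-6\right) = - \frac{35}{3} + 78 i \sqrt{13}$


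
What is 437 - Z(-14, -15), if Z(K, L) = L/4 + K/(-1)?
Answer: 1707/4 ≈ 426.75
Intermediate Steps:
Z(K, L) = -K + L/4 (Z(K, L) = L*(1/4) + K*(-1) = L/4 - K = -K + L/4)
437 - Z(-14, -15) = 437 - (-1*(-14) + (1/4)*(-15)) = 437 - (14 - 15/4) = 437 - 1*41/4 = 437 - 41/4 = 1707/4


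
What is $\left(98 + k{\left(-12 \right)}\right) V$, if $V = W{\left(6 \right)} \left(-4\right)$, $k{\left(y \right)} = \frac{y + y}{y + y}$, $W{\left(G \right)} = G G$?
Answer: $-14256$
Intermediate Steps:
$W{\left(G \right)} = G^{2}$
$k{\left(y \right)} = 1$ ($k{\left(y \right)} = \frac{2 y}{2 y} = 2 y \frac{1}{2 y} = 1$)
$V = -144$ ($V = 6^{2} \left(-4\right) = 36 \left(-4\right) = -144$)
$\left(98 + k{\left(-12 \right)}\right) V = \left(98 + 1\right) \left(-144\right) = 99 \left(-144\right) = -14256$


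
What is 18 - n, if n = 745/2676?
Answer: 47423/2676 ≈ 17.722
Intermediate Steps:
n = 745/2676 (n = 745*(1/2676) = 745/2676 ≈ 0.27840)
18 - n = 18 - 1*745/2676 = 18 - 745/2676 = 47423/2676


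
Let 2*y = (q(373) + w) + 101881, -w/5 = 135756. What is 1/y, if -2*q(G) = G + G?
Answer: -1/288636 ≈ -3.4646e-6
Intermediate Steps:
w = -678780 (w = -5*135756 = -678780)
q(G) = -G (q(G) = -(G + G)/2 = -G)
y = -288636 (y = ((-1*373 - 678780) + 101881)/2 = ((-373 - 678780) + 101881)/2 = (-679153 + 101881)/2 = (½)*(-577272) = -288636)
1/y = 1/(-288636) = -1/288636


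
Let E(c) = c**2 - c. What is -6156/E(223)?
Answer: -1026/8251 ≈ -0.12435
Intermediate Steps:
-6156/E(223) = -6156*1/(223*(-1 + 223)) = -6156/(223*222) = -6156/49506 = -6156*1/49506 = -1026/8251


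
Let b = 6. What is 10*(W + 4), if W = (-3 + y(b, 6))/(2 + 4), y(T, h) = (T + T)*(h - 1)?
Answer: 135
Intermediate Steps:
y(T, h) = 2*T*(-1 + h) (y(T, h) = (2*T)*(-1 + h) = 2*T*(-1 + h))
W = 19/2 (W = (-3 + 2*6*(-1 + 6))/(2 + 4) = (-3 + 2*6*5)/6 = (-3 + 60)*(⅙) = 57*(⅙) = 19/2 ≈ 9.5000)
10*(W + 4) = 10*(19/2 + 4) = 10*(27/2) = 135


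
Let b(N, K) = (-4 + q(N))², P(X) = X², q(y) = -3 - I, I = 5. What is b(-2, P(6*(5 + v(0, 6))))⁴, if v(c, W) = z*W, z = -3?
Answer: 429981696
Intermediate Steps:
v(c, W) = -3*W
q(y) = -8 (q(y) = -3 - 1*5 = -3 - 5 = -8)
b(N, K) = 144 (b(N, K) = (-4 - 8)² = (-12)² = 144)
b(-2, P(6*(5 + v(0, 6))))⁴ = 144⁴ = 429981696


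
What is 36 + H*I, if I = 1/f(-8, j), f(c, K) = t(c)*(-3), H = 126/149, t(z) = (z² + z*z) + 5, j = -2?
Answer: 101910/2831 ≈ 35.998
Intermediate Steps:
t(z) = 5 + 2*z² (t(z) = (z² + z²) + 5 = 2*z² + 5 = 5 + 2*z²)
H = 126/149 (H = 126*(1/149) = 126/149 ≈ 0.84564)
f(c, K) = -15 - 6*c² (f(c, K) = (5 + 2*c²)*(-3) = -15 - 6*c²)
I = -1/399 (I = 1/(-15 - 6*(-8)²) = 1/(-15 - 6*64) = 1/(-15 - 384) = 1/(-399) = -1/399 ≈ -0.0025063)
36 + H*I = 36 + (126/149)*(-1/399) = 36 - 6/2831 = 101910/2831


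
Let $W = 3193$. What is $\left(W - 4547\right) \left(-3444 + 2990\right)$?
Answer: $614716$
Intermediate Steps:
$\left(W - 4547\right) \left(-3444 + 2990\right) = \left(3193 - 4547\right) \left(-3444 + 2990\right) = \left(-1354\right) \left(-454\right) = 614716$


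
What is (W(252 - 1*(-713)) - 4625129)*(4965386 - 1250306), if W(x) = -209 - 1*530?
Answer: -17185469689440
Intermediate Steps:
W(x) = -739 (W(x) = -209 - 530 = -739)
(W(252 - 1*(-713)) - 4625129)*(4965386 - 1250306) = (-739 - 4625129)*(4965386 - 1250306) = -4625868*3715080 = -17185469689440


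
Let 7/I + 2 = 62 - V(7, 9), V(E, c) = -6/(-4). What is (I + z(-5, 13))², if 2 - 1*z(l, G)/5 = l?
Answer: 16883881/13689 ≈ 1233.4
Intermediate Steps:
V(E, c) = 3/2 (V(E, c) = -6*(-¼) = 3/2)
z(l, G) = 10 - 5*l
I = 14/117 (I = 7/(-2 + (62 - 1*3/2)) = 7/(-2 + (62 - 3/2)) = 7/(-2 + 121/2) = 7/(117/2) = 7*(2/117) = 14/117 ≈ 0.11966)
(I + z(-5, 13))² = (14/117 + (10 - 5*(-5)))² = (14/117 + (10 + 25))² = (14/117 + 35)² = (4109/117)² = 16883881/13689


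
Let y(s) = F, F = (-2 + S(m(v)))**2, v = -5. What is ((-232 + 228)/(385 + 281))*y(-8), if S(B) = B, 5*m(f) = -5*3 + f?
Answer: -8/37 ≈ -0.21622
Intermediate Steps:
m(f) = -3 + f/5 (m(f) = (-5*3 + f)/5 = (-15 + f)/5 = -3 + f/5)
F = 36 (F = (-2 + (-3 + (1/5)*(-5)))**2 = (-2 + (-3 - 1))**2 = (-2 - 4)**2 = (-6)**2 = 36)
y(s) = 36
((-232 + 228)/(385 + 281))*y(-8) = ((-232 + 228)/(385 + 281))*36 = -4/666*36 = -4*1/666*36 = -2/333*36 = -8/37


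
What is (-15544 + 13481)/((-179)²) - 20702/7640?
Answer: -339537051/122396620 ≈ -2.7741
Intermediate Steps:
(-15544 + 13481)/((-179)²) - 20702/7640 = -2063/32041 - 20702*1/7640 = -2063*1/32041 - 10351/3820 = -2063/32041 - 10351/3820 = -339537051/122396620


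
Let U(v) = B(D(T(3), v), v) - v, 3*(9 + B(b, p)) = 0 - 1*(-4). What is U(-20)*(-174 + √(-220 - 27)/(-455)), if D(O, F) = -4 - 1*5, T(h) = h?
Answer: -2146 - 37*I*√247/1365 ≈ -2146.0 - 0.42601*I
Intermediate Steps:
D(O, F) = -9 (D(O, F) = -4 - 5 = -9)
B(b, p) = -23/3 (B(b, p) = -9 + (0 - 1*(-4))/3 = -9 + (0 + 4)/3 = -9 + (⅓)*4 = -9 + 4/3 = -23/3)
U(v) = -23/3 - v
U(-20)*(-174 + √(-220 - 27)/(-455)) = (-23/3 - 1*(-20))*(-174 + √(-220 - 27)/(-455)) = (-23/3 + 20)*(-174 + √(-247)*(-1/455)) = 37*(-174 + (I*√247)*(-1/455))/3 = 37*(-174 - I*√247/455)/3 = -2146 - 37*I*√247/1365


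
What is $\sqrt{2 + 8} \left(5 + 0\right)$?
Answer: $5 \sqrt{10} \approx 15.811$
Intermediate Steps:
$\sqrt{2 + 8} \left(5 + 0\right) = \sqrt{10} \cdot 5 = 5 \sqrt{10}$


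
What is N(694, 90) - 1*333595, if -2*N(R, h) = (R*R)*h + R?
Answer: -22007562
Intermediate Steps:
N(R, h) = -R/2 - h*R²/2 (N(R, h) = -((R*R)*h + R)/2 = -(R²*h + R)/2 = -(h*R² + R)/2 = -(R + h*R²)/2 = -R/2 - h*R²/2)
N(694, 90) - 1*333595 = -½*694*(1 + 694*90) - 1*333595 = -½*694*(1 + 62460) - 333595 = -½*694*62461 - 333595 = -21673967 - 333595 = -22007562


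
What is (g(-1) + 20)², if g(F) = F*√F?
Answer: (20 - I)² ≈ 399.0 - 40.0*I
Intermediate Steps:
g(F) = F^(3/2)
(g(-1) + 20)² = ((-1)^(3/2) + 20)² = (-I + 20)² = (20 - I)²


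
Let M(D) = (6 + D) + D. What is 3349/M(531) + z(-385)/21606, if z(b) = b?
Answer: 3997073/1281956 ≈ 3.1180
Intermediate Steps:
M(D) = 6 + 2*D
3349/M(531) + z(-385)/21606 = 3349/(6 + 2*531) - 385/21606 = 3349/(6 + 1062) - 385*1/21606 = 3349/1068 - 385/21606 = 3997073/1281956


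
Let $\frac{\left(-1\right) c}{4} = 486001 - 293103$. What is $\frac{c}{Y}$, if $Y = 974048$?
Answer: $- \frac{96449}{121756} \approx -0.79215$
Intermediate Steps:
$c = -771592$ ($c = - 4 \left(486001 - 293103\right) = \left(-4\right) 192898 = -771592$)
$\frac{c}{Y} = - \frac{771592}{974048} = \left(-771592\right) \frac{1}{974048} = - \frac{96449}{121756}$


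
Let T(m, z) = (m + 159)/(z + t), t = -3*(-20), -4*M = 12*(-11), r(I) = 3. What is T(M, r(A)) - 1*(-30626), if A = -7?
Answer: 643210/21 ≈ 30629.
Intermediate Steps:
M = 33 (M = -3*(-11) = -¼*(-132) = 33)
t = 60
T(m, z) = (159 + m)/(60 + z) (T(m, z) = (m + 159)/(z + 60) = (159 + m)/(60 + z))
T(M, r(A)) - 1*(-30626) = (159 + 33)/(60 + 3) - 1*(-30626) = 192/63 + 30626 = (1/63)*192 + 30626 = 64/21 + 30626 = 643210/21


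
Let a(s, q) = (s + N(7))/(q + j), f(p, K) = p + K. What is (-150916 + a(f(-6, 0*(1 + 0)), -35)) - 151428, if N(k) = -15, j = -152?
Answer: -56538307/187 ≈ -3.0234e+5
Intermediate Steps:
f(p, K) = K + p
a(s, q) = (-15 + s)/(-152 + q) (a(s, q) = (s - 15)/(q - 152) = (-15 + s)/(-152 + q))
(-150916 + a(f(-6, 0*(1 + 0)), -35)) - 151428 = (-150916 + (-15 + (0*(1 + 0) - 6))/(-152 - 35)) - 151428 = (-150916 + (-15 + (0*1 - 6))/(-187)) - 151428 = (-150916 - (-15 + (0 - 6))/187) - 151428 = (-150916 - (-15 - 6)/187) - 151428 = (-150916 - 1/187*(-21)) - 151428 = (-150916 + 21/187) - 151428 = -28221271/187 - 151428 = -56538307/187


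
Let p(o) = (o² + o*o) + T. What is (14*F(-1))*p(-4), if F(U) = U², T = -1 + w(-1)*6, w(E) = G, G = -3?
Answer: 182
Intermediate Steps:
w(E) = -3
T = -19 (T = -1 - 3*6 = -1 - 18 = -19)
p(o) = -19 + 2*o² (p(o) = (o² + o*o) - 19 = (o² + o²) - 19 = 2*o² - 19 = -19 + 2*o²)
(14*F(-1))*p(-4) = (14*(-1)²)*(-19 + 2*(-4)²) = (14*1)*(-19 + 2*16) = 14*(-19 + 32) = 14*13 = 182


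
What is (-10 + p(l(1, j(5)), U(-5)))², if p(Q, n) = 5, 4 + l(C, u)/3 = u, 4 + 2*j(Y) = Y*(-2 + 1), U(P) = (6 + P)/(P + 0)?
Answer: 25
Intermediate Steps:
U(P) = (6 + P)/P
j(Y) = -2 - Y/2 (j(Y) = -2 + (Y*(-2 + 1))/2 = -2 + (Y*(-1))/2 = -2 + (-Y)/2 = -2 - Y/2)
l(C, u) = -12 + 3*u
(-10 + p(l(1, j(5)), U(-5)))² = (-10 + 5)² = (-5)² = 25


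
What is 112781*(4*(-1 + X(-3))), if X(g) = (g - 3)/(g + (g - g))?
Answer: 451124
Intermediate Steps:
X(g) = (-3 + g)/g (X(g) = (-3 + g)/(g + 0) = (-3 + g)/g)
112781*(4*(-1 + X(-3))) = 112781*(4*(-1 + (-3 - 3)/(-3))) = 112781*(4*(-1 - ⅓*(-6))) = 112781*(4*(-1 + 2)) = 112781*(4*1) = 112781*4 = 451124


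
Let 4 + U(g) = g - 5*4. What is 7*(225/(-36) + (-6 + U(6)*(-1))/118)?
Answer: -10157/236 ≈ -43.038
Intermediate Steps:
U(g) = -24 + g (U(g) = -4 + (g - 5*4) = -4 + (g - 20) = -4 + (-20 + g) = -24 + g)
7*(225/(-36) + (-6 + U(6)*(-1))/118) = 7*(225/(-36) + (-6 + (-24 + 6)*(-1))/118) = 7*(225*(-1/36) + (-6 - 18*(-1))*(1/118)) = 7*(-25/4 + (-6 + 18)*(1/118)) = 7*(-25/4 + 12*(1/118)) = 7*(-25/4 + 6/59) = 7*(-1451/236) = -10157/236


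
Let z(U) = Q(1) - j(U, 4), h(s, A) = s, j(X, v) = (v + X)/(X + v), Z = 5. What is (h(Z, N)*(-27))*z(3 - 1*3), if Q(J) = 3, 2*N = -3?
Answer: -270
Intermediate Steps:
N = -3/2 (N = (½)*(-3) = -3/2 ≈ -1.5000)
j(X, v) = 1 (j(X, v) = (X + v)/(X + v) = 1)
z(U) = 2 (z(U) = 3 - 1*1 = 3 - 1 = 2)
(h(Z, N)*(-27))*z(3 - 1*3) = (5*(-27))*2 = -135*2 = -270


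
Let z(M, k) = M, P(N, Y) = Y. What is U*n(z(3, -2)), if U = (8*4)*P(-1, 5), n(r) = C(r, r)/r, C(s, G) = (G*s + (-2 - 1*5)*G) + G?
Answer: -480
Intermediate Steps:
C(s, G) = -6*G + G*s (C(s, G) = (G*s + (-2 - 5)*G) + G = (G*s - 7*G) + G = (-7*G + G*s) + G = -6*G + G*s)
n(r) = -6 + r (n(r) = (r*(-6 + r))/r = -6 + r)
U = 160 (U = (8*4)*5 = 32*5 = 160)
U*n(z(3, -2)) = 160*(-6 + 3) = 160*(-3) = -480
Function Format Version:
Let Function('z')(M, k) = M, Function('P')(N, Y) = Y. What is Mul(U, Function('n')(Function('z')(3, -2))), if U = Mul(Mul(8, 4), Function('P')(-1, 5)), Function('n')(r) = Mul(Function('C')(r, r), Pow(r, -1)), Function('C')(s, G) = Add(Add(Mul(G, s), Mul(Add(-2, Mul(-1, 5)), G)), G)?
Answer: -480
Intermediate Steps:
Function('C')(s, G) = Add(Mul(-6, G), Mul(G, s)) (Function('C')(s, G) = Add(Add(Mul(G, s), Mul(Add(-2, -5), G)), G) = Add(Add(Mul(G, s), Mul(-7, G)), G) = Add(Add(Mul(-7, G), Mul(G, s)), G) = Add(Mul(-6, G), Mul(G, s)))
Function('n')(r) = Add(-6, r) (Function('n')(r) = Mul(Mul(r, Add(-6, r)), Pow(r, -1)) = Add(-6, r))
U = 160 (U = Mul(Mul(8, 4), 5) = Mul(32, 5) = 160)
Mul(U, Function('n')(Function('z')(3, -2))) = Mul(160, Add(-6, 3)) = Mul(160, -3) = -480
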